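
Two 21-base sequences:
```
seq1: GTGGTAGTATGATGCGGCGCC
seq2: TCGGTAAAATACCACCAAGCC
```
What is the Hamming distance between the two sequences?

Comparing position by position, 11 positions differ: 1 (G/T), 2 (T/C), 7 (G/A), 8 (T/A), 11 (G/A), 12 (A/C), 13 (T/C), 14 (G/A), 16 (G/C), 17 (G/A), 18 (C/A).

11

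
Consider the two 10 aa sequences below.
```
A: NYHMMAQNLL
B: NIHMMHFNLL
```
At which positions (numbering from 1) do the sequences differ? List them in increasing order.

Scanning 1-based: 2: Y/I; 6: A/H; 7: Q/F.

2, 6, 7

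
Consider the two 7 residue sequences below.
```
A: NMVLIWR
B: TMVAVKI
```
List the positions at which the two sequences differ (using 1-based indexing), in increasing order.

1, 4, 5, 6, 7

Differences at position 1 (N→T), position 4 (L→A), position 5 (I→V), position 6 (W→K), position 7 (R→I).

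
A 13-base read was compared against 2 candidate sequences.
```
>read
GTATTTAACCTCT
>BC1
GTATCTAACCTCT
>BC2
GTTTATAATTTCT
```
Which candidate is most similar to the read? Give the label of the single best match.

BC1 differs at 1 base; BC2 differs at 4 bases. The closest is BC1.

BC1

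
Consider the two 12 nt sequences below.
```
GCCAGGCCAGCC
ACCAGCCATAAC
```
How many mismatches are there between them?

Comparing position by position, 6 positions differ: 1 (G/A), 6 (G/C), 8 (C/A), 9 (A/T), 10 (G/A), 11 (C/A).

6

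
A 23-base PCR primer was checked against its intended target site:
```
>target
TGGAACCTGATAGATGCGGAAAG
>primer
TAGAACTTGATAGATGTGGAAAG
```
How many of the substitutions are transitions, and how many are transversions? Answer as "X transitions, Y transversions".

Transitions (purine↔purine or pyrimidine↔pyrimidine): 2 G→A, 7 C→T, 17 C→T.
Transversions (purine↔pyrimidine): none.

3 transitions, 0 transversions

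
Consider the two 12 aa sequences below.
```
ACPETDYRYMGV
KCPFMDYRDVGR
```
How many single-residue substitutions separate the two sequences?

6

Mismatches (1-based): position 1: A→K; position 4: E→F; position 5: T→M; position 9: Y→D; position 10: M→V; position 12: V→R.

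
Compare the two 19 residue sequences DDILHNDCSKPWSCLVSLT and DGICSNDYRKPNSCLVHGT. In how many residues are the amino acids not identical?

8

Comparing position by position, 8 residues differ: 2 (D/G), 4 (L/C), 5 (H/S), 8 (C/Y), 9 (S/R), 12 (W/N), 17 (S/H), 18 (L/G).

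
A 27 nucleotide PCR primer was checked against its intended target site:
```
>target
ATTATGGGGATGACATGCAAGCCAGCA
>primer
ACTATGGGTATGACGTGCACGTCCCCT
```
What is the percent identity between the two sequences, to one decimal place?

8 positions differ (2, 9, 15, 20, 22, 24, 25, 27), so 19 of 27 match: 19/27 = 70.37%.

70.4%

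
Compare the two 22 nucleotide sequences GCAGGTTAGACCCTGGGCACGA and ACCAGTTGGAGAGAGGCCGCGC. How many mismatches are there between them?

11

Comparing position by position, 11 sites differ: 1 (G/A), 3 (A/C), 4 (G/A), 8 (A/G), 11 (C/G), 12 (C/A), 13 (C/G), 14 (T/A), 17 (G/C), 19 (A/G), 22 (A/C).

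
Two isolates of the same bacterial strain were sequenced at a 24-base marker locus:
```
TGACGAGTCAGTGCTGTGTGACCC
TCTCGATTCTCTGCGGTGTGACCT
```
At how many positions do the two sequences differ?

Comparing position by position, 7 positions differ: 2 (G/C), 3 (A/T), 7 (G/T), 10 (A/T), 11 (G/C), 15 (T/G), 24 (C/T).

7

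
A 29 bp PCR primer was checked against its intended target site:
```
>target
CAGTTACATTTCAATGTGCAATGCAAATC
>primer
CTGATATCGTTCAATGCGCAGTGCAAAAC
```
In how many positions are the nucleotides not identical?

The sequences differ at positions 2, 4, 7, 8, 9, 17, 21, 28 (1-based) — 8 in total.

8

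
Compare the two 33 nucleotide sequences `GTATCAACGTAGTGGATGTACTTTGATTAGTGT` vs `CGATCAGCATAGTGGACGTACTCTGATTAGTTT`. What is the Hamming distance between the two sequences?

The sequences differ at bases 1, 2, 7, 9, 17, 23, 32 (1-based) — 7 in total.

7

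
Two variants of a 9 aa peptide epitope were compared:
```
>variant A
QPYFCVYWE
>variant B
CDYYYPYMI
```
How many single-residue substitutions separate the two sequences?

Mismatches (1-based): residue 1: Q→C; residue 2: P→D; residue 4: F→Y; residue 5: C→Y; residue 6: V→P; residue 8: W→M; residue 9: E→I.

7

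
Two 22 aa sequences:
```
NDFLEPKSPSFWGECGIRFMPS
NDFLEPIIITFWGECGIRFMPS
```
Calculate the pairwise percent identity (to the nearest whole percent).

Mismatches at positions 7, 8, 9, 10 (1-based): 4 of 22.
Identical positions: 18/22 = 81.82% → 82%.

82%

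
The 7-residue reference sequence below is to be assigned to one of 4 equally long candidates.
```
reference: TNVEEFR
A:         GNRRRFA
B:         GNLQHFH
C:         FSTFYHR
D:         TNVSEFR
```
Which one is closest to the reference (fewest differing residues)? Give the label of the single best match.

D

A differs at 5 residues; B differs at 5 residues; C differs at 6 residues; D differs at 1 residue. The closest is D.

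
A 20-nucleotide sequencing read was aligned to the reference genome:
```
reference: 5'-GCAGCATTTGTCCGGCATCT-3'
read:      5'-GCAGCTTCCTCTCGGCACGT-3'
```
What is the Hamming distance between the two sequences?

8

The sequences differ at positions 6, 8, 9, 10, 11, 12, 18, 19 (1-based) — 8 in total.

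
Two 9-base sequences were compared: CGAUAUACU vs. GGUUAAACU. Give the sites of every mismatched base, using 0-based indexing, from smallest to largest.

Differences at site 0 (C→G), site 2 (A→U), site 5 (U→A).

0, 2, 5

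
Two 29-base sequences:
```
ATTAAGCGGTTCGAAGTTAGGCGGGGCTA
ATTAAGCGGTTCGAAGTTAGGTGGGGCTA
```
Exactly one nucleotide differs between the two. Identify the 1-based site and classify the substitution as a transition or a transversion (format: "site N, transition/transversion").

site 22, transition

Site 22 changes C→T. C is a pyrimidine and T is a pyrimidine, so this is a transition.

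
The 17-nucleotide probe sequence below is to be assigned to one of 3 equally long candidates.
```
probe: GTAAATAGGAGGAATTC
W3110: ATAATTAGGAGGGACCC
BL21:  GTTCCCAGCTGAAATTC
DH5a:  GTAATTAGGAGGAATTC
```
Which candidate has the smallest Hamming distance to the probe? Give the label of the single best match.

W3110 differs at 5 positions; BL21 differs at 7 positions; DH5a differs at 1 position. The closest is DH5a.

DH5a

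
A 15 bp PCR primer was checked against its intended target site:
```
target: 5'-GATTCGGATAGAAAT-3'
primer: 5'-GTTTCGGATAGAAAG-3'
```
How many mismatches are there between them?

2

Mismatches (1-based): site 2: A→T; site 15: T→G.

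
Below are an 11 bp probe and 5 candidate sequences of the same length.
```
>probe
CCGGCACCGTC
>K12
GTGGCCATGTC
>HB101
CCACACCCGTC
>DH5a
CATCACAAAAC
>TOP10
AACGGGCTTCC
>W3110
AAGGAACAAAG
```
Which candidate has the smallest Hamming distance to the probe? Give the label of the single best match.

K12 differs at 5 positions; HB101 differs at 4 positions; DH5a differs at 9 positions; TOP10 differs at 8 positions; W3110 differs at 7 positions. The closest is HB101.

HB101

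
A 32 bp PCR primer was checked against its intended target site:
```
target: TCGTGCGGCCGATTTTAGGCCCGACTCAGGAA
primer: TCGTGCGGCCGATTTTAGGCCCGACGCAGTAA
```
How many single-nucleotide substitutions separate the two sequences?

Mismatches (1-based): position 26: T→G; position 30: G→T.

2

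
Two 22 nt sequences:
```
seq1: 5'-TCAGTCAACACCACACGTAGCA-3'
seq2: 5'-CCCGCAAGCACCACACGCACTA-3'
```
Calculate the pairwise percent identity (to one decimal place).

8 positions differ (1, 3, 5, 6, 8, 18, 20, 21), so 14 of 22 match: 14/22 = 63.64%.

63.6%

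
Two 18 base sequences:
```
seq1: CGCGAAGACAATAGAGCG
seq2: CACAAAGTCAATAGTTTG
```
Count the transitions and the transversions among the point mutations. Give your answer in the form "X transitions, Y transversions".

Transitions (purine↔purine or pyrimidine↔pyrimidine): 2 G→A, 4 G→A, 17 C→T.
Transversions (purine↔pyrimidine): 8 A→T, 15 A→T, 16 G→T.

3 transitions, 3 transversions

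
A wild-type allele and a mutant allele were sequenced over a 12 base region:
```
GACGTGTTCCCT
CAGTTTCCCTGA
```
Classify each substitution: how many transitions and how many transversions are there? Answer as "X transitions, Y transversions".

3 transitions, 6 transversions

Transitions (purine↔purine or pyrimidine↔pyrimidine): 7 T→C, 8 T→C, 10 C→T.
Transversions (purine↔pyrimidine): 1 G→C, 3 C→G, 4 G→T, 6 G→T, 11 C→G, 12 T→A.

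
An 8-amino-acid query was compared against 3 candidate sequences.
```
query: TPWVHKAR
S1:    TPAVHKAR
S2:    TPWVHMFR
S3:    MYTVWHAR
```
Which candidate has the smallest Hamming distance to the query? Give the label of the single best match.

S1

S1 differs at 1 residue; S2 differs at 2 residues; S3 differs at 5 residues. The closest is S1.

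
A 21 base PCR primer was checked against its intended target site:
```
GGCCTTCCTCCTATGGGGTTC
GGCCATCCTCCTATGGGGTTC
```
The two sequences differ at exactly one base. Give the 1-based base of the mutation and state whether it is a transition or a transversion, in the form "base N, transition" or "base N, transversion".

Base 5 changes T→A. T is a pyrimidine and A is a purine, so this is a transversion.

base 5, transversion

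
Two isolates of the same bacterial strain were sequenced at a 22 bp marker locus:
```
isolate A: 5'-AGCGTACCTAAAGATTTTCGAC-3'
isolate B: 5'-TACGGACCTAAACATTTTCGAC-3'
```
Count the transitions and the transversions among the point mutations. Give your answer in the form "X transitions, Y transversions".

1 transition, 3 transversions

Transitions (purine↔purine or pyrimidine↔pyrimidine): 2 G→A.
Transversions (purine↔pyrimidine): 1 A→T, 5 T→G, 13 G→C.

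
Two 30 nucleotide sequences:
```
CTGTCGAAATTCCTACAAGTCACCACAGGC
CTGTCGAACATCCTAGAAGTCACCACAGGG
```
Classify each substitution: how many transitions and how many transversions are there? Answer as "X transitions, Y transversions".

Transitions (purine↔purine or pyrimidine↔pyrimidine): none.
Transversions (purine↔pyrimidine): 9 A→C, 10 T→A, 16 C→G, 30 C→G.

0 transitions, 4 transversions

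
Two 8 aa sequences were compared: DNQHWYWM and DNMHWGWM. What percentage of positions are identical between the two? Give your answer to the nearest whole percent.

75%

Mismatches at positions 3, 6 (1-based): 2 of 8.
Identical positions: 6/8 = 75% → 75%.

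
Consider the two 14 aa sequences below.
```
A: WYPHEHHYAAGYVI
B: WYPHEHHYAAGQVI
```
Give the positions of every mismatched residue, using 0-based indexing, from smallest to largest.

11

Scanning 0-based: 11: Y/Q.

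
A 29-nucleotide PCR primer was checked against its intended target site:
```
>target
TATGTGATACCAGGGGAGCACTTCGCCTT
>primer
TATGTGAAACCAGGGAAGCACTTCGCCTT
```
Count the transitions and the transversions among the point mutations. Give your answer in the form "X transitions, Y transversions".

1 transition, 1 transversion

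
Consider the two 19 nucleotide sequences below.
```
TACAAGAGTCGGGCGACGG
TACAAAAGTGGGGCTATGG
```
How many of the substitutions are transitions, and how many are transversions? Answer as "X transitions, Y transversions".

2 transitions, 2 transversions

Transitions (purine↔purine or pyrimidine↔pyrimidine): 6 G→A, 17 C→T.
Transversions (purine↔pyrimidine): 10 C→G, 15 G→T.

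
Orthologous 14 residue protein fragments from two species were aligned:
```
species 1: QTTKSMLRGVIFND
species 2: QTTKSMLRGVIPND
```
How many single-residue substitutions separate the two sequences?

Mismatches (1-based): position 12: F→P.

1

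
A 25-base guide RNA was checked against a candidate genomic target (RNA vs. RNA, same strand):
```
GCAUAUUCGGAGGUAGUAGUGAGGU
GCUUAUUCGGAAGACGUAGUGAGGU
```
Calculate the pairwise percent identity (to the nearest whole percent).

84%

Mismatches at positions 3, 12, 14, 15 (1-based): 4 of 25.
Identical positions: 21/25 = 84% → 84%.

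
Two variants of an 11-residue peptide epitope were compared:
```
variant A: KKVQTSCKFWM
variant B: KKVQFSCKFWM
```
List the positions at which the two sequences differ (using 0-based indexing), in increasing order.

Differences at position 4 (T→F).

4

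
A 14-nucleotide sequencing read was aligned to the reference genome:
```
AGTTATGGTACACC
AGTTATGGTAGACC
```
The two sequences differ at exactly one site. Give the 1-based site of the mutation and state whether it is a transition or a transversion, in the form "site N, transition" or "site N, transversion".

The sequences differ only at site 11: C→G (pyrimidine→purine), a transversion.

site 11, transversion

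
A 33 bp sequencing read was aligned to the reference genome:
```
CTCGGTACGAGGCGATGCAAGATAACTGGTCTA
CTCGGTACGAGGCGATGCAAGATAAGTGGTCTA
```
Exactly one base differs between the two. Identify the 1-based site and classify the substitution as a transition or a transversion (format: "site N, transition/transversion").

site 26, transversion

The sequences differ only at site 26: C→G (pyrimidine→purine), a transversion.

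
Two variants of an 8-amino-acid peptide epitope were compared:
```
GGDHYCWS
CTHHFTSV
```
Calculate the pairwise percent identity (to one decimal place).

12.5%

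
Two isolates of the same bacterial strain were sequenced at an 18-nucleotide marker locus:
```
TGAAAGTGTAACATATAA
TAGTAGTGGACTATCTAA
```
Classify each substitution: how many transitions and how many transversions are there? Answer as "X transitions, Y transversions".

Transitions (purine↔purine or pyrimidine↔pyrimidine): 2 G→A, 3 A→G, 12 C→T.
Transversions (purine↔pyrimidine): 4 A→T, 9 T→G, 11 A→C, 15 A→C.

3 transitions, 4 transversions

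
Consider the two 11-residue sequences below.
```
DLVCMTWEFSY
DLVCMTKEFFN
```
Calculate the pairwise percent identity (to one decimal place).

72.7%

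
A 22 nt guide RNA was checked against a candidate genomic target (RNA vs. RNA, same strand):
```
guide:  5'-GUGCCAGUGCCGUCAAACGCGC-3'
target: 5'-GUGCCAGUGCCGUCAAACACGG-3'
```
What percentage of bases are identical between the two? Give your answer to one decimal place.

Mismatches at positions 19, 22 (1-based): 2 of 22.
Identical positions: 20/22 = 90.91% → 90.9%.

90.9%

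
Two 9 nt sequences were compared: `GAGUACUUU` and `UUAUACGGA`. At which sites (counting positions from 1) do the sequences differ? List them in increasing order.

Differences at site 1 (G→U), site 2 (A→U), site 3 (G→A), site 7 (U→G), site 8 (U→G), site 9 (U→A).

1, 2, 3, 7, 8, 9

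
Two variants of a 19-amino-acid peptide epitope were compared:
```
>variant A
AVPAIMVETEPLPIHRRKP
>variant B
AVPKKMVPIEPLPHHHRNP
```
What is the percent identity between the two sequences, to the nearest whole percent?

63%

7 positions differ (4, 5, 8, 9, 14, 16, 18), so 12 of 19 match: 12/19 = 63.16%.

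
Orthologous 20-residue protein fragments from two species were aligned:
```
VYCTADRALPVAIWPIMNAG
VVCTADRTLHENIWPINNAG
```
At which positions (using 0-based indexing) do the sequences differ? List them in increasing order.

Differences at position 1 (Y→V), position 7 (A→T), position 9 (P→H), position 10 (V→E), position 11 (A→N), position 16 (M→N).

1, 7, 9, 10, 11, 16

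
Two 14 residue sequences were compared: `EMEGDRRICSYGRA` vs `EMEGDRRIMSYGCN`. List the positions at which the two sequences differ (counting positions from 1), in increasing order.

9, 13, 14

Differences at position 9 (C→M), position 13 (R→C), position 14 (A→N).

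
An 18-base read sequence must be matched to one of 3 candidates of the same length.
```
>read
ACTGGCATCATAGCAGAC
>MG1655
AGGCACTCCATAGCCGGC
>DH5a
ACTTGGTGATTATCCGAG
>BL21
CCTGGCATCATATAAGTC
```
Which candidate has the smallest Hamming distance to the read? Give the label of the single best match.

Hamming distances to read — MG1655: 8; DH5a: 9; BL21: 4.
Smallest is BL21 with 4 mismatches.

BL21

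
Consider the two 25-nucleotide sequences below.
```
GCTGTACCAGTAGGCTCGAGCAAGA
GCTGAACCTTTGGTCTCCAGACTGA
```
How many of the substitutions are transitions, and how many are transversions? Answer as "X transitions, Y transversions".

1 transition, 8 transversions

Transitions (purine↔purine or pyrimidine↔pyrimidine): 12 A→G.
Transversions (purine↔pyrimidine): 5 T→A, 9 A→T, 10 G→T, 14 G→T, 18 G→C, 21 C→A, 22 A→C, 23 A→T.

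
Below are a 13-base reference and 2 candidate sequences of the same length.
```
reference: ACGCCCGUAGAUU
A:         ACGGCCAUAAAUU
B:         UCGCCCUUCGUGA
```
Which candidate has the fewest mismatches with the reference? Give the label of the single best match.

A

A differs at 3 bases; B differs at 6 bases. The closest is A.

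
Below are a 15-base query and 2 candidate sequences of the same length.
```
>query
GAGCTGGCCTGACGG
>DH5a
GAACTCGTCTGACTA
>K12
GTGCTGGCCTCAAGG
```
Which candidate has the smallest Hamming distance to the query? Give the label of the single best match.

DH5a differs at 5 sites; K12 differs at 3 sites. The closest is K12.

K12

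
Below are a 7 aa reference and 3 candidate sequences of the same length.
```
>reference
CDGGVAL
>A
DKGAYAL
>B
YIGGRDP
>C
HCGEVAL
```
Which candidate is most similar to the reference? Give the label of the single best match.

A differs at 4 residues; B differs at 5 residues; C differs at 3 residues. The closest is C.

C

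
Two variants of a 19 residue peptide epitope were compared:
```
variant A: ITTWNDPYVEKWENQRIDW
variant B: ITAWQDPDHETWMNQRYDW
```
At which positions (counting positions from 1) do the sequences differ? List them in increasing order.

3, 5, 8, 9, 11, 13, 17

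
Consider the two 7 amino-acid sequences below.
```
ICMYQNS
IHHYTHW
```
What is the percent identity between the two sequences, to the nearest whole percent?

Mismatches at positions 2, 3, 5, 6, 7 (1-based): 5 of 7.
Identical positions: 2/7 = 28.57% → 29%.

29%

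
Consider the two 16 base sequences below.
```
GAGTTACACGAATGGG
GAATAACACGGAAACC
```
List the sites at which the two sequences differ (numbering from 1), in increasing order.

3, 5, 11, 13, 14, 15, 16

Differences at site 3 (G→A), site 5 (T→A), site 11 (A→G), site 13 (T→A), site 14 (G→A), site 15 (G→C), site 16 (G→C).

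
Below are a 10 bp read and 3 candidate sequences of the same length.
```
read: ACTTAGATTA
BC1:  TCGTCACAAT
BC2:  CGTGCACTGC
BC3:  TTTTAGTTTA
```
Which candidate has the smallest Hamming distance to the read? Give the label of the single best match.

Hamming distances to read — BC1: 8; BC2: 8; BC3: 3.
Smallest is BC3 with 3 mismatches.

BC3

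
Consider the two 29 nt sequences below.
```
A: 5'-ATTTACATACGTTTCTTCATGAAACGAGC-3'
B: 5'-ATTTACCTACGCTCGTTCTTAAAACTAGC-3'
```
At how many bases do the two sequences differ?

Mismatches (1-based): base 7: A→C; base 12: T→C; base 14: T→C; base 15: C→G; base 19: A→T; base 21: G→A; base 26: G→T.

7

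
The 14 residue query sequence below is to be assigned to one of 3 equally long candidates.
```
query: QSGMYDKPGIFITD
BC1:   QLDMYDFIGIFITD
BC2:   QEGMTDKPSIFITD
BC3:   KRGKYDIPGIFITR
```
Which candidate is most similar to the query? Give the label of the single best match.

BC2

BC1 differs at 4 positions; BC2 differs at 3 positions; BC3 differs at 5 positions. The closest is BC2.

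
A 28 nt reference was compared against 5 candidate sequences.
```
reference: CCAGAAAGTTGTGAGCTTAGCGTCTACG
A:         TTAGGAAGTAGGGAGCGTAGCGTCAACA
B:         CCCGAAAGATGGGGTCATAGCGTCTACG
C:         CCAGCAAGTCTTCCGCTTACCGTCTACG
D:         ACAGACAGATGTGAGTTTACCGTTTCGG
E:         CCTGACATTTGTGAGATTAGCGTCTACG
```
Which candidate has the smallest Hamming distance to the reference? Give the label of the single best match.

E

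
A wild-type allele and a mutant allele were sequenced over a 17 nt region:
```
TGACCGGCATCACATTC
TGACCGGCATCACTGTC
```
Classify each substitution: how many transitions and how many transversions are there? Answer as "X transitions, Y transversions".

Transitions (purine↔purine or pyrimidine↔pyrimidine): none.
Transversions (purine↔pyrimidine): 14 A→T, 15 T→G.

0 transitions, 2 transversions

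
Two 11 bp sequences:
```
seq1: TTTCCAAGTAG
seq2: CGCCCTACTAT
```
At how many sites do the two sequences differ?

6

Comparing position by position, 6 sites differ: 1 (T/C), 2 (T/G), 3 (T/C), 6 (A/T), 8 (G/C), 11 (G/T).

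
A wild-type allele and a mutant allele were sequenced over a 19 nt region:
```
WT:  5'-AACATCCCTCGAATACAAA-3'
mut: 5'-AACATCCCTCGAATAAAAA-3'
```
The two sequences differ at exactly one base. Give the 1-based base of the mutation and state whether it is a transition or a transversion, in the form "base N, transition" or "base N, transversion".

base 16, transversion

The sequences differ only at base 16: C→A (pyrimidine→purine), a transversion.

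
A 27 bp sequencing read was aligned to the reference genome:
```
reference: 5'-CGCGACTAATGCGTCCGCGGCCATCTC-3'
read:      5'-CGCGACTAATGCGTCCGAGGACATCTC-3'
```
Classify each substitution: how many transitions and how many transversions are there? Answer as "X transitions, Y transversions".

0 transitions, 2 transversions

Mismatches (1-based):
position 18: C→A (pyrimidine→purine, transversion)
position 21: C→A (pyrimidine→purine, transversion)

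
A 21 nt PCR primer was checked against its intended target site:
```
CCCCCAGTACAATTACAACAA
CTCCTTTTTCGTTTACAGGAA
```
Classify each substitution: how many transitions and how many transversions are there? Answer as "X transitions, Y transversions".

4 transitions, 5 transversions

Mismatches (1-based):
base 2: C→T (pyrimidine→pyrimidine, transition)
base 5: C→T (pyrimidine→pyrimidine, transition)
base 6: A→T (purine→pyrimidine, transversion)
base 7: G→T (purine→pyrimidine, transversion)
base 9: A→T (purine→pyrimidine, transversion)
base 11: A→G (purine→purine, transition)
base 12: A→T (purine→pyrimidine, transversion)
base 18: A→G (purine→purine, transition)
base 19: C→G (pyrimidine→purine, transversion)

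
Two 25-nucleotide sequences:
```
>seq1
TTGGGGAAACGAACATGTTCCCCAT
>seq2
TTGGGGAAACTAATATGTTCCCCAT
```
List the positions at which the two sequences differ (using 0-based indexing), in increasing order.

Scanning 0-based: 10: G/T; 13: C/T.

10, 13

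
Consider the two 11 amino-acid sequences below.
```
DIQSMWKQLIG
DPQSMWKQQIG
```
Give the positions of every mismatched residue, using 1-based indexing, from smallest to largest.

Differences at position 2 (I→P), position 9 (L→Q).

2, 9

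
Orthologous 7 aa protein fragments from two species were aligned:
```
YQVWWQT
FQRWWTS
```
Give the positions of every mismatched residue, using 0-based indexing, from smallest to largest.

Scanning 0-based: 0: Y/F; 2: V/R; 5: Q/T; 6: T/S.

0, 2, 5, 6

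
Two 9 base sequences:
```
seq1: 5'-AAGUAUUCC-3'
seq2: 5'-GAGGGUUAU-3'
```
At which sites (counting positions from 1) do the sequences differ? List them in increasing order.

1, 4, 5, 8, 9

Scanning 1-based: 1: A/G; 4: U/G; 5: A/G; 8: C/A; 9: C/U.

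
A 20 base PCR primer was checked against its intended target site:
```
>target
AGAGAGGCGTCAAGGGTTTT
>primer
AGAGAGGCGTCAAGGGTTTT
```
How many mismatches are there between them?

The two sequences are identical at every position.

0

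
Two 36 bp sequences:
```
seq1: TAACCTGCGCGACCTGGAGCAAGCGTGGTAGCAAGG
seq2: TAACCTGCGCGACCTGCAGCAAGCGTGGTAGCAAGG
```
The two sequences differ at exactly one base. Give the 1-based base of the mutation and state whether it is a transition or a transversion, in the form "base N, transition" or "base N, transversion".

Base 17 changes G→C. G is a purine and C is a pyrimidine, so this is a transversion.

base 17, transversion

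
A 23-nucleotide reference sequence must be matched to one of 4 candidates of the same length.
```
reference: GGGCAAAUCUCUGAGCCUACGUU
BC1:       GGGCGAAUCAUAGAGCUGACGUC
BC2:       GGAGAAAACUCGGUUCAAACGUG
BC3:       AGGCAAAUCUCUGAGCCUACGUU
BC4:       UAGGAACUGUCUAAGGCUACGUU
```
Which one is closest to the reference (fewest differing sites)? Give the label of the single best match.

BC3

Hamming distances to reference — BC1: 7; BC2: 9; BC3: 1; BC4: 7.
Smallest is BC3 with 1 mismatch.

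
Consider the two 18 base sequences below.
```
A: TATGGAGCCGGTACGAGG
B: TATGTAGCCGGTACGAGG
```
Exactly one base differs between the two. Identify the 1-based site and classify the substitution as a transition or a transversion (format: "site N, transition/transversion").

The sequences differ only at site 5: G→T (purine→pyrimidine), a transversion.

site 5, transversion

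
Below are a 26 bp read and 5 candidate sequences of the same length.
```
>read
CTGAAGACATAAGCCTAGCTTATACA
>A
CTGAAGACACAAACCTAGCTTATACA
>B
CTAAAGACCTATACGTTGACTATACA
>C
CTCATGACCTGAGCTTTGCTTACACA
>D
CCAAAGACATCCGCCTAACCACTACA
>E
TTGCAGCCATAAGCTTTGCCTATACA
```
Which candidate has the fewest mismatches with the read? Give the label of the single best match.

A differs at 2 sites; B differs at 8 sites; C differs at 7 sites; D differs at 8 sites; E differs at 6 sites. The closest is A.

A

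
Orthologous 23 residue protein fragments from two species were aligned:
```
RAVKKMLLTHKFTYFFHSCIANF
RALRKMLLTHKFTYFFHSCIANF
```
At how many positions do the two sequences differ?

Comparing position by position, 2 positions differ: 3 (V/L), 4 (K/R).

2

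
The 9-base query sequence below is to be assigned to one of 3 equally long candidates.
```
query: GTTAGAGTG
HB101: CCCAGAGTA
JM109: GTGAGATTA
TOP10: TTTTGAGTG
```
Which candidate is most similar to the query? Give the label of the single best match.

HB101 differs at 4 positions; JM109 differs at 3 positions; TOP10 differs at 2 positions. The closest is TOP10.

TOP10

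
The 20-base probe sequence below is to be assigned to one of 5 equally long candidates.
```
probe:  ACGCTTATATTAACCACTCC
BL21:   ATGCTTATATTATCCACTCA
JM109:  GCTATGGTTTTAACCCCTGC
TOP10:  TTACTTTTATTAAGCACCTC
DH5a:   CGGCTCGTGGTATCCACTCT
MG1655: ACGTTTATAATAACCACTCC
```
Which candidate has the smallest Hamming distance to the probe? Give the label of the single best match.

MG1655

BL21 differs at 3 bases; JM109 differs at 8 bases; TOP10 differs at 7 bases; DH5a differs at 8 bases; MG1655 differs at 2 bases. The closest is MG1655.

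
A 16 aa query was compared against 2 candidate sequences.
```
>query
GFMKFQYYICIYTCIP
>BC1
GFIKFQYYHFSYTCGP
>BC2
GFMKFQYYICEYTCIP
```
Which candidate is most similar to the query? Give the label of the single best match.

BC2

Hamming distances to query — BC1: 5; BC2: 1.
Smallest is BC2 with 1 mismatch.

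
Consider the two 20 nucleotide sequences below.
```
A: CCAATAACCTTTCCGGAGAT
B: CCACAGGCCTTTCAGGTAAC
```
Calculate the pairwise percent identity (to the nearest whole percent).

8 positions differ (4, 5, 6, 7, 14, 17, 18, 20), so 12 of 20 match: 12/20 = 60%.

60%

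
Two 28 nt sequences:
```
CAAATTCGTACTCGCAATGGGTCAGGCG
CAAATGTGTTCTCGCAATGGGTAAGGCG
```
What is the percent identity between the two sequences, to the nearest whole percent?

4 positions differ (6, 7, 10, 23), so 24 of 28 match: 24/28 = 85.71%.

86%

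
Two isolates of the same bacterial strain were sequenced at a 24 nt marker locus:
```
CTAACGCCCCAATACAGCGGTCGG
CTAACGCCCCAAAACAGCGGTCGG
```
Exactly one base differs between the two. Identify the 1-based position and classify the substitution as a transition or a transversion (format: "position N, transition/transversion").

The sequences differ only at position 13: T→A (pyrimidine→purine), a transversion.

position 13, transversion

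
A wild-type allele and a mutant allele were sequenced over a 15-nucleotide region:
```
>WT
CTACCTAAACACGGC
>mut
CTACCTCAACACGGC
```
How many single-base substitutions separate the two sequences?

Mismatches (1-based): base 7: A→C.

1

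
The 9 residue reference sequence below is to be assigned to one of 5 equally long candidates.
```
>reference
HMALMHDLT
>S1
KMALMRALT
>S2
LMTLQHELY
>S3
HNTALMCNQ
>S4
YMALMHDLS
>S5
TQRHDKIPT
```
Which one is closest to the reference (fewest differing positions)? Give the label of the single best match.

S4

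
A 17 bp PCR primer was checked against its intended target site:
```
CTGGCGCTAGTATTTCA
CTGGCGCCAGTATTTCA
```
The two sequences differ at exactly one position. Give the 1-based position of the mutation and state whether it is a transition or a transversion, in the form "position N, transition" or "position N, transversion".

position 8, transition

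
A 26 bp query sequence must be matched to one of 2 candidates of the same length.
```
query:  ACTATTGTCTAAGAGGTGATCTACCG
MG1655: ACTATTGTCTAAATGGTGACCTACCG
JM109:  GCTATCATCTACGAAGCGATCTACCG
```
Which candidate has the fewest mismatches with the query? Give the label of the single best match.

MG1655 differs at 3 positions; JM109 differs at 6 positions. The closest is MG1655.

MG1655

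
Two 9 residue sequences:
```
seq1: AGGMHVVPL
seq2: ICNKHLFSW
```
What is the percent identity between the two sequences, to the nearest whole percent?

11%

Mismatches at positions 1, 2, 3, 4, 6, 7, 8, 9 (1-based): 8 of 9.
Identical positions: 1/9 = 11.11% → 11%.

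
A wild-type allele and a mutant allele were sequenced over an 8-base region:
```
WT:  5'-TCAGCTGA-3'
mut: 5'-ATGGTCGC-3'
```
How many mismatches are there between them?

Mismatches (1-based): base 1: T→A; base 2: C→T; base 3: A→G; base 5: C→T; base 6: T→C; base 8: A→C.

6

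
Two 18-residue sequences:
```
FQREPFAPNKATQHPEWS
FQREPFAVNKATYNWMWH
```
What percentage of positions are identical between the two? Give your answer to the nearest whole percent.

67%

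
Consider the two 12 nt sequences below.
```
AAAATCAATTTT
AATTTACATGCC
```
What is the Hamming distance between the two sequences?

Comparing position by position, 7 positions differ: 3 (A/T), 4 (A/T), 6 (C/A), 7 (A/C), 10 (T/G), 11 (T/C), 12 (T/C).

7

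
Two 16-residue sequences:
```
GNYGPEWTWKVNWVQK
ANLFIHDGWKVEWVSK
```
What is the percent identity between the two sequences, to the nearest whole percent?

9 positions differ (1, 3, 4, 5, 6, 7, 8, 12, 15), so 7 of 16 match: 7/16 = 43.75%.

44%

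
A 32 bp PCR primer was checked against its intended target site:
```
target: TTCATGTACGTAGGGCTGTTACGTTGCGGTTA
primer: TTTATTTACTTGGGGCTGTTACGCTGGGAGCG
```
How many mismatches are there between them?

Comparing position by position, 10 positions differ: 3 (C/T), 6 (G/T), 10 (G/T), 12 (A/G), 24 (T/C), 27 (C/G), 29 (G/A), 30 (T/G), 31 (T/C), 32 (A/G).

10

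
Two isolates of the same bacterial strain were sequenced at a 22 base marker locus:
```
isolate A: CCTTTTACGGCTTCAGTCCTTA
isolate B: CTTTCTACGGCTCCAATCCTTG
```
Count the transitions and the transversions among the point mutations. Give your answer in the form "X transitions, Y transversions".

Transitions (purine↔purine or pyrimidine↔pyrimidine): 2 C→T, 5 T→C, 13 T→C, 16 G→A, 22 A→G.
Transversions (purine↔pyrimidine): none.

5 transitions, 0 transversions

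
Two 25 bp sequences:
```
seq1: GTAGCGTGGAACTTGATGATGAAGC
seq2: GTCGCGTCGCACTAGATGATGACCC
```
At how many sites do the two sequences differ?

6

The sequences differ at sites 3, 8, 10, 14, 23, 24 (1-based) — 6 in total.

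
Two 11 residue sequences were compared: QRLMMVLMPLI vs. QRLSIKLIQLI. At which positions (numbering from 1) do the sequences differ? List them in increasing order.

Scanning 1-based: 4: M/S; 5: M/I; 6: V/K; 8: M/I; 9: P/Q.

4, 5, 6, 8, 9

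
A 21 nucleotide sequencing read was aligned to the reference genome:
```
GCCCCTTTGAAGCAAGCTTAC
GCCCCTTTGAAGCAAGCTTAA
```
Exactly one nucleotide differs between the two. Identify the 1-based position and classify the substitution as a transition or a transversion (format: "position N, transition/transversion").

position 21, transversion

Position 21 changes C→A. C is a pyrimidine and A is a purine, so this is a transversion.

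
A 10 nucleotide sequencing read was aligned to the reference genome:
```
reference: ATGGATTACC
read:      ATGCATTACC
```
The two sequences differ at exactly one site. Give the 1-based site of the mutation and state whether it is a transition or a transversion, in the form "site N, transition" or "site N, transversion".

site 4, transversion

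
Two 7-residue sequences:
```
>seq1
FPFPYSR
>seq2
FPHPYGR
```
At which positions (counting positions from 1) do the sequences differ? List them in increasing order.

Scanning 1-based: 3: F/H; 6: S/G.

3, 6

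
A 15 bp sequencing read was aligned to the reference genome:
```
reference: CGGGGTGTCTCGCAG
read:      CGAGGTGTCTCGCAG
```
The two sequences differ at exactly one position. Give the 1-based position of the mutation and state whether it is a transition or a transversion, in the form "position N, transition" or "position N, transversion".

position 3, transition

The sequences differ only at position 3: G→A (purine→purine), a transition.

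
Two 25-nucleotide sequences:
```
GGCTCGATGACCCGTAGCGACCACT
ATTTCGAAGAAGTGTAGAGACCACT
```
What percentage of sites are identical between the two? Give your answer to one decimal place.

68.0%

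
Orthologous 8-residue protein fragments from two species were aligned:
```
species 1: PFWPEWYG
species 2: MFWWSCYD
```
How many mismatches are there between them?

5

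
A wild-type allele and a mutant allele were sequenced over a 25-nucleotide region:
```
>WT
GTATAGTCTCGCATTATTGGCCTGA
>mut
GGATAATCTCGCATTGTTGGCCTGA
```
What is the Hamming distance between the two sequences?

3

Comparing position by position, 3 positions differ: 2 (T/G), 6 (G/A), 16 (A/G).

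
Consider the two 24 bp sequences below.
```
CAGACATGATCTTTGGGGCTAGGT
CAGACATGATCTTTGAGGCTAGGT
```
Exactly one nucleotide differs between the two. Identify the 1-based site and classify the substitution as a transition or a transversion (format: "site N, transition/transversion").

site 16, transition

Site 16 changes G→A. G is a purine and A is a purine, so this is a transition.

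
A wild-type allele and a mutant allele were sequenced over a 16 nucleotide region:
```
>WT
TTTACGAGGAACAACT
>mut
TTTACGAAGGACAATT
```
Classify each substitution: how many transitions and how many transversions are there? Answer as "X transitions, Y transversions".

3 transitions, 0 transversions

Mismatches (1-based):
site 8: G→A (purine→purine, transition)
site 10: A→G (purine→purine, transition)
site 15: C→T (pyrimidine→pyrimidine, transition)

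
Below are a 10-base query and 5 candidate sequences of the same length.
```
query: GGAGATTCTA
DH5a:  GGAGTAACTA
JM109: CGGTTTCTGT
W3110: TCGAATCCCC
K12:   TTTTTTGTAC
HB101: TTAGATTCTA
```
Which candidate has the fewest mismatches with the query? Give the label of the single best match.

HB101

Hamming distances to query — DH5a: 3; JM109: 8; W3110: 7; K12: 9; HB101: 2.
Smallest is HB101 with 2 mismatches.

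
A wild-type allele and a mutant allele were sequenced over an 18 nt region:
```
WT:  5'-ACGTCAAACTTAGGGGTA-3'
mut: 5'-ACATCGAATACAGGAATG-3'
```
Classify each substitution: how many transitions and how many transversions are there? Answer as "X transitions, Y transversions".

7 transitions, 1 transversion

Transitions (purine↔purine or pyrimidine↔pyrimidine): 3 G→A, 6 A→G, 9 C→T, 11 T→C, 15 G→A, 16 G→A, 18 A→G.
Transversions (purine↔pyrimidine): 10 T→A.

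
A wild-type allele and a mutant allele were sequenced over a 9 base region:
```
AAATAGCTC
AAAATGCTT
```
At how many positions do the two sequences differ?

Comparing position by position, 3 positions differ: 4 (T/A), 5 (A/T), 9 (C/T).

3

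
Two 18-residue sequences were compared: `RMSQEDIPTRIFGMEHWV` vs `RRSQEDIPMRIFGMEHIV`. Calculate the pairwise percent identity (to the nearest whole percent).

3 positions differ (2, 9, 17), so 15 of 18 match: 15/18 = 83.33%.

83%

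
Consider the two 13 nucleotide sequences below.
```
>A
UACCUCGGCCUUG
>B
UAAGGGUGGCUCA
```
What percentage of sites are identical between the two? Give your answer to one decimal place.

38.5%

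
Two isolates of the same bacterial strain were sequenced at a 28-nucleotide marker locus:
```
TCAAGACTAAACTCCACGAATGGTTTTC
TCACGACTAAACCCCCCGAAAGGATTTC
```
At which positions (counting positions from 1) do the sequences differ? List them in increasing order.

4, 13, 16, 21, 24

Scanning 1-based: 4: A/C; 13: T/C; 16: A/C; 21: T/A; 24: T/A.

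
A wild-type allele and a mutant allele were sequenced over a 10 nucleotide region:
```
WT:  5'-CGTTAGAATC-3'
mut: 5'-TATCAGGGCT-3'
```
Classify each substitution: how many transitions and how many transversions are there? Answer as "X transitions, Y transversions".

Transitions (purine↔purine or pyrimidine↔pyrimidine): 1 C→T, 2 G→A, 4 T→C, 7 A→G, 8 A→G, 9 T→C, 10 C→T.
Transversions (purine↔pyrimidine): none.

7 transitions, 0 transversions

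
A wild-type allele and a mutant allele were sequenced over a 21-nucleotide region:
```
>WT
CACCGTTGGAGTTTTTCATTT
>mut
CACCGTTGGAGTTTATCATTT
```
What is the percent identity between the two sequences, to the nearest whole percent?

95%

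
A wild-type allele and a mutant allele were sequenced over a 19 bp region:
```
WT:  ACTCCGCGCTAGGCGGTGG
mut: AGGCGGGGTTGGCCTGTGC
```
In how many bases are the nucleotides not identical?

Comparing position by position, 9 bases differ: 2 (C/G), 3 (T/G), 5 (C/G), 7 (C/G), 9 (C/T), 11 (A/G), 13 (G/C), 15 (G/T), 19 (G/C).

9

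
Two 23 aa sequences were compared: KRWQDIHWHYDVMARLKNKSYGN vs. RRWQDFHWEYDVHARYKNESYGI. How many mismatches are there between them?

7

The sequences differ at residues 1, 6, 9, 13, 16, 19, 23 (1-based) — 7 in total.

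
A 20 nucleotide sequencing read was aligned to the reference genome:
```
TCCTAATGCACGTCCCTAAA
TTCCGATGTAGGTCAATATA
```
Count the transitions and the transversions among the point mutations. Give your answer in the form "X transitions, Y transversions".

4 transitions, 4 transversions

Transitions (purine↔purine or pyrimidine↔pyrimidine): 2 C→T, 4 T→C, 5 A→G, 9 C→T.
Transversions (purine↔pyrimidine): 11 C→G, 15 C→A, 16 C→A, 19 A→T.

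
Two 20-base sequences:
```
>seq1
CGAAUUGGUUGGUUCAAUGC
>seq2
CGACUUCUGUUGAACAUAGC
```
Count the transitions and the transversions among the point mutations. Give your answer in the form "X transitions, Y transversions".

0 transitions, 9 transversions

Transitions (purine↔purine or pyrimidine↔pyrimidine): none.
Transversions (purine↔pyrimidine): 4 A→C, 7 G→C, 8 G→U, 9 U→G, 11 G→U, 13 U→A, 14 U→A, 17 A→U, 18 U→A.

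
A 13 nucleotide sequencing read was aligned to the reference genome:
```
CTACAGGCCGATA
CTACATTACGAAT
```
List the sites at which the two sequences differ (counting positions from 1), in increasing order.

6, 7, 8, 12, 13

Differences at site 6 (G→T), site 7 (G→T), site 8 (C→A), site 12 (T→A), site 13 (A→T).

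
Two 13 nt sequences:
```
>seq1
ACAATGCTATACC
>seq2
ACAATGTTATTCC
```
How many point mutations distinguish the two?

2

Mismatches (1-based): base 7: C→T; base 11: A→T.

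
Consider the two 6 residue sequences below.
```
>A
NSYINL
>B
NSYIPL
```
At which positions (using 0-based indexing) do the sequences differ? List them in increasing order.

Scanning 0-based: 4: N/P.

4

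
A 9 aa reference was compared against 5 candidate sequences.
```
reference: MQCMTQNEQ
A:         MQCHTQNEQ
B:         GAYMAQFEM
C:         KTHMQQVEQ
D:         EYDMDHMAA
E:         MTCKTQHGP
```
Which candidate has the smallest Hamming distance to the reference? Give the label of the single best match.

A

A differs at 1 residue; B differs at 6 residues; C differs at 5 residues; D differs at 8 residues; E differs at 5 residues. The closest is A.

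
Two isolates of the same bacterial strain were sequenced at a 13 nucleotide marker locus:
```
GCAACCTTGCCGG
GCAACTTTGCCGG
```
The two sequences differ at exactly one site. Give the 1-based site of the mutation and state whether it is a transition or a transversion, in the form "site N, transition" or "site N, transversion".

Site 6 changes C→T. C is a pyrimidine and T is a pyrimidine, so this is a transition.

site 6, transition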